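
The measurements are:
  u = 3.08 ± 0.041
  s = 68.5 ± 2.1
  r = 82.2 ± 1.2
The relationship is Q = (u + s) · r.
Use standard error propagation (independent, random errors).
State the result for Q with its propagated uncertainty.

5880 ± 193

Let w = u + s = 71.6. δw = √(δu² + δs²) = √(0.00168 + 4.41) = 2.10, so δw/w = 0.0293.
Q is then a monomial in w, r:
δQ/Q = √((δw/w)² + (1·δr/r)²) = √(0.000861 + 0.000213) = 0.0328
Q = 5880, so δQ = 0.0328 × 5880 = 193.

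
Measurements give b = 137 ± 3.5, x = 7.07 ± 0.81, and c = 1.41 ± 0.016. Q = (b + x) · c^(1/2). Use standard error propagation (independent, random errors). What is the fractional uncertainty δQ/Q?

0.0256

Let u = b + x = 144. δu = √(δb² + δx²) = √(12.2 + 0.656) = 3.59, so δu/u = 0.0249.
Q is then a monomial in u, c:
δQ/Q = √((δu/u)² + (½·δc/c)²) = √(0.000622 + 3.22e-05) = 0.0256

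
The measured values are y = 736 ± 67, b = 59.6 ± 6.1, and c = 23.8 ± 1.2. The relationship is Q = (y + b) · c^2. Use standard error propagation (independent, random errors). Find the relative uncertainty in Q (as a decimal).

Let u = y + b = 796. δu = √(δy² + δb²) = √(4490 + 37.2) = 67.3, so δu/u = 0.0846.
Q is then a monomial in u, c:
δQ/Q = √((δu/u)² + (2·δc/c)²) = √(0.00715 + 0.0102) = 0.132

0.132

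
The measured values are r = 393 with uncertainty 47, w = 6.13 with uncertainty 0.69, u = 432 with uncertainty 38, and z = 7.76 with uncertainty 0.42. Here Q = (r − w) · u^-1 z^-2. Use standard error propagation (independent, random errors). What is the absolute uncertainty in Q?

0.00275

Let h = r − w = 387. δh = √(δr² + δw²) = √(2210 + 0.476) = 47.0, so δh/h = 0.122.
Q is then a monomial in h, u, z:
δQ/Q = √((δh/h)² + (-1·δu/u)² + (-2·δz/z)²) = √(0.0148 + 0.00774 + 0.0117) = 0.185
Q = 0.0149, so δQ = 0.185 × 0.0149 = 0.00275.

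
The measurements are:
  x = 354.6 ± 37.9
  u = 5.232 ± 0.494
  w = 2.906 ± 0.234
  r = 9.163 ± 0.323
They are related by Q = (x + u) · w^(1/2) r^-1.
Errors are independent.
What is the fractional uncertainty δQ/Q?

0.118

Let h = x + u = 359.8. δh = √(δx² + δu²) = √(1440 + 0.244) = 37.9, so δh/h = 0.105.
Q is then a monomial in h, w, r:
δQ/Q = √((δh/h)² + (½·δw/w)² + (-1·δr/r)²) = √(0.0111 + 0.00162 + 0.00124) = 0.118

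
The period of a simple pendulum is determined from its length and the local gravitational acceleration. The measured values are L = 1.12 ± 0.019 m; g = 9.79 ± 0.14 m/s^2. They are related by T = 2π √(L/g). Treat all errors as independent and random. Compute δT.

For a monomial T ∝ L^(1/2), g^(-1/2), fractional errors add in quadrature:
  (½·δL/L)² = (0.5×0.0170)² = 7.19e-05;  (−½·δg/g)² = (-0.5×0.0143)² = 5.11e-05
δT/T = √(0.000123) = 0.0111
T = 2.13 s, so δT = 0.0111 × 2.13 = 0.0236 s.

0.0236 s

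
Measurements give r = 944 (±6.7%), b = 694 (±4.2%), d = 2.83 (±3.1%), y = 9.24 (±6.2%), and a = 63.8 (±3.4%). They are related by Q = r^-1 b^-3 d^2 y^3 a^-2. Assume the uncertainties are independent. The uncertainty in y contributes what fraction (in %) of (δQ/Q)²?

(δQ/Q)² = (-1·δr/r)² + (-3·δb/b)² + (2·δd/d)² + (3·δy/y)² + (-2·δa/a)²
  r term: (-1×0.0670)² = 0.00449
  b term: (-3×0.0420)² = 0.0159
  d term: (2×0.0310)² = 0.00384
  y term: (3×0.0620)² = 0.0346
  a term: (-2×0.0340)² = 0.00462
Total = 0.0634. Share from y = 0.0346/0.0634 = 0.545.

54.5%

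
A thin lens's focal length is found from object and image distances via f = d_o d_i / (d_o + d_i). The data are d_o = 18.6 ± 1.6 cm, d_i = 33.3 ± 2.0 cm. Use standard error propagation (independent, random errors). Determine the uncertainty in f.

0.707 cm

∂f/∂d_o = (d_i/(d_o+d_i))² = 0.412;  ∂f/∂d_i = (d_o/(d_o+d_i))² = 0.128
δf = √((∂f/∂d_o · δd_o)² + (∂f/∂d_i · δd_i)²) = √(0.434 + 0.0660) = 0.707 cm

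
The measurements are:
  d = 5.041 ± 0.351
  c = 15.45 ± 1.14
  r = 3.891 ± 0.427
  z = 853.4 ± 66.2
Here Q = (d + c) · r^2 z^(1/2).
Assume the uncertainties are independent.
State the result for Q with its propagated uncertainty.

Let u = d + c = 20.49. δu = √(δd² + δc²) = √(0.123 + 1.30) = 1.19, so δu/u = 0.0582.
Q is then a monomial in u, r, z:
δQ/Q = √((δu/u)² + (2·δr/r)² + (½·δz/z)²) = √(0.00339 + 0.0482 + 0.00150) = 0.230
Q = 9063, so δQ = 0.230 × 9063 = 2090.

9063 ± 2090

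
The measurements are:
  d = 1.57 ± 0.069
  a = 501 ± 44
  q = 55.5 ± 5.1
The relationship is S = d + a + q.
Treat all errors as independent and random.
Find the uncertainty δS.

44.3

Absolute uncertainties add in quadrature for a linear combination:
  (δd)² = 0.00476;  (δa)² = 1940;  (δq)² = 26.0
δS = √(1960) = 44.3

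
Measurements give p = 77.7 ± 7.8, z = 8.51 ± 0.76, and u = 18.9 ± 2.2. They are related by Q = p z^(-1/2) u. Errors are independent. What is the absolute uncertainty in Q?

Q is a product of powers, so relative uncertainties combine in quadrature:
  (1·δp/p)² = (1×0.100)² = 0.0101;  (−½·δz/z)² = (-0.5×0.0893)² = 0.00199;  (1·δu/u)² = (1×0.116)² = 0.0135
δQ/Q = √(0.0256) = 0.160
Q = 503, so δQ = 0.160 × 503 = 80.6.

80.6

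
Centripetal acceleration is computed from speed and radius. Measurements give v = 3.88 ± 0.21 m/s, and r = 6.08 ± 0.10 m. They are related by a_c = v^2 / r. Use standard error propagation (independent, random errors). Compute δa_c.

a_c is a product of powers, so relative uncertainties combine in quadrature:
  (2·δv/v)² = (2×0.0541)² = 0.0117;  (-1·δr/r)² = (-1×0.0164)² = 0.000271
δa_c/a_c = √(0.0120) = 0.109
a_c = 2.48 m/s^2, so δa_c = 0.109 × 2.48 = 0.271 m/s^2.

0.271 m/s^2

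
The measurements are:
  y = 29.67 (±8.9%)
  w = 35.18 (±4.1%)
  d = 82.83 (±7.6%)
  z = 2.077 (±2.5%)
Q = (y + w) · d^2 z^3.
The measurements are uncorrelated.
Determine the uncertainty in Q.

7.01e+05

Let u = y + w = 64.85. δu = √(δy² + δw²) = √(6.97 + 2.08) = 3.01, so δu/u = 0.0464.
Q is then a monomial in u, d, z:
δQ/Q = √((δu/u)² + (2·δd/d)² + (3·δz/z)²) = √(0.00215 + 0.0231 + 0.00563) = 0.176
Q = 3.987e+06, so δQ = 0.176 × 3.987e+06 = 7.01e+05.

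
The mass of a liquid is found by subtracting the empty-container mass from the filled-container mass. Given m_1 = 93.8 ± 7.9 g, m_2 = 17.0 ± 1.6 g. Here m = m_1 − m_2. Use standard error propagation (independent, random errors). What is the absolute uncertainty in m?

8.06 g

Sums and differences: (δm)² = Σ (cᵢ δxᵢ)².
  (δm_1)² = 62.4;  (δm_2)² = 2.56
δm = √(65.0) = 8.06 g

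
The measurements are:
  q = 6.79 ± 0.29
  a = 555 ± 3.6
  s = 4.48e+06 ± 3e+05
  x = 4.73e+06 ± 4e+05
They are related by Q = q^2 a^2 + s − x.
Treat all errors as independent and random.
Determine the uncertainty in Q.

Let p = q^2·a^2 = 1.42e+07. δp/p = √((2·δq/q)² + (2·δa/a)²) = √(0.00730 + 0.000168) = 0.0864, so δp = 1.23e+06.
Q = p + s − x: δQ = √(δp² + δs² + δx²) = √(1.51e+12 + 9e+10 + 1.6e+11) = 1.32e+06

1.32e+06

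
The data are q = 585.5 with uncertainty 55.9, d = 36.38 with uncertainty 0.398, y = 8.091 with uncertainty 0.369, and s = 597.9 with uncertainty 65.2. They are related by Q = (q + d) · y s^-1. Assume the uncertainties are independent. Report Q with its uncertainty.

Let u = q + d = 621.9. δu = √(δq² + δd²) = √(3120 + 0.158) = 55.9, so δu/u = 0.0899.
Q is then a monomial in u, y, s:
δQ/Q = √((δu/u)² + (1·δy/y)² + (-1·δs/s)²) = √(0.00808 + 0.00208 + 0.0119) = 0.148
Q = 8.416, so δQ = 0.148 × 8.416 = 1.25.

8.416 ± 1.25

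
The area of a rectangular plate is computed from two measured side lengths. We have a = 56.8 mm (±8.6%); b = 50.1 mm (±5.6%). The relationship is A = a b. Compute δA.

Products/powers → add relative errors in quadrature, weighted by exponent:
  (1·δa/a)² = (1×0.0860)² = 0.00740;  (1·δb/b)² = (1×0.0560)² = 0.00314
δA/A = √(0.0105) = 0.103
A = 2850 mm^2, so δA = 0.103 × 2850 = 292 mm^2.

292 mm^2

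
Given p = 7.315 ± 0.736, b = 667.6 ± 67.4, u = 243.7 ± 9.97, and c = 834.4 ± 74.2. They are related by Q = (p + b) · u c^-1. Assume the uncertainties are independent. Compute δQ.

Let w = p + b = 674.9. δw = √(δp² + δb²) = √(0.542 + 4540) = 67.4, so δw/w = 0.0999.
Q is then a monomial in w, u, c:
δQ/Q = √((δw/w)² + (1·δu/u)² + (-1·δc/c)²) = √(0.00997 + 0.00167 + 0.00791) = 0.140
Q = 197.1, so δQ = 0.140 × 197.1 = 27.6.

27.6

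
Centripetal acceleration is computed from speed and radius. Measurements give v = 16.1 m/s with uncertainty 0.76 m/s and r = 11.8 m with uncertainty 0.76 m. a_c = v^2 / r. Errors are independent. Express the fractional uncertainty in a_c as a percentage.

For a monomial a_c ∝ v^2, r^-1, fractional errors add in quadrature:
  (2·δv/v)² = (2×0.0472)² = 0.00891;  (-1·δr/r)² = (-1×0.0644)² = 0.00415
δa_c/a_c = √(0.0131) = 0.114

11.4%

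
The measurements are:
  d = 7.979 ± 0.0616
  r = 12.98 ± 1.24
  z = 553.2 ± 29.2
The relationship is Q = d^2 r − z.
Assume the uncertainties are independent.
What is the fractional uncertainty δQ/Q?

Let p = d^2·r = 826.4. δp/p = √((2·δd/d)² + (1·δr/r)²) = √(0.000238 + 0.00913) = 0.0968, so δp = 80.0.
Q = p − z: δQ = √(δp² + δz²) = √(6390 + 853) = 85.1
Q = 273.2, so δQ/Q = 85.1/273.2 = 0.312.

0.312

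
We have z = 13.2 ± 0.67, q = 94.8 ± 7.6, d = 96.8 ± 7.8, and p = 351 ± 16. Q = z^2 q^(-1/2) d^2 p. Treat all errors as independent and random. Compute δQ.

For a monomial Q ∝ z^2, q^(-1/2), d^2, p, fractional errors add in quadrature:
  (2·δz/z)² = (2×0.0508)² = 0.0103;  (−½·δq/q)² = (-0.5×0.0802)² = 0.00161;  (2·δd/d)² = (2×0.0806)² = 0.0260;  (1·δp/p)² = (1×0.0456)² = 0.00208
δQ/Q = √(0.0400) = 0.200
Q = 5.89e+07, so δQ = 0.200 × 5.89e+07 = 1.18e+07.

1.18e+07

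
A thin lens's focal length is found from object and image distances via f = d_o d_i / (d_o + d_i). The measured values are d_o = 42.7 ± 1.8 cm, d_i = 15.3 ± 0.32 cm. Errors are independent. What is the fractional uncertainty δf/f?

∂f/∂d_o = (d_i/(d_o+d_i))² = 0.0696;  ∂f/∂d_i = (d_o/(d_o+d_i))² = 0.542
δf = √((∂f/∂d_o · δd_o)² + (∂f/∂d_i · δd_i)²) = √(0.0157 + 0.0301) = 0.214 cm
f = 11.3 cm, so δf/f = 0.214/11.3 = 0.0190.

0.0190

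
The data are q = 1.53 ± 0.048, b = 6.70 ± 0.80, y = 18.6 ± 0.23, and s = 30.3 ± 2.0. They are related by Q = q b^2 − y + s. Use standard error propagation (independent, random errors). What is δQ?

16.7

Let p = q·b^2 = 68.7. δp/p = √((1·δq/q)² + (2·δb/b)²) = √(0.000984 + 0.0570) = 0.241, so δp = 16.5.
Q = p − y + s: δQ = √(δp² + δy² + δs²) = √(274 + 0.0529 + 4.00) = 16.7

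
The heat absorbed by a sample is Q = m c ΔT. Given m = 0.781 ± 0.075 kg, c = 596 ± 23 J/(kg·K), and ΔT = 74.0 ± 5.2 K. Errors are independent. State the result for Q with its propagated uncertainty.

34400 ± 4310 J

Relative error in a monomial: (δQ/Q)² = Σ (nᵢ · δxᵢ/xᵢ)².
  (1·δm/m)² = (1×0.0960)² = 0.00922;  (1·δc/c)² = (1×0.0386)² = 0.00149;  (1·δΔT/ΔT)² = (1×0.0703)² = 0.00494
δQ/Q = √(0.0156) = 0.125
Q = 34400 J, so δQ = 0.125 × 34400 = 4310 J.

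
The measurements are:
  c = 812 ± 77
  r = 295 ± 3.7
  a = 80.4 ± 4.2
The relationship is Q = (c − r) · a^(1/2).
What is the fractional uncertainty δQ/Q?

Let u = c − r = 517. δu = √(δc² + δr²) = √(5930 + 13.7) = 77.1, so δu/u = 0.149.
Q is then a monomial in u, a:
δQ/Q = √((δu/u)² + (½·δa/a)²) = √(0.0222 + 0.000682) = 0.151

0.151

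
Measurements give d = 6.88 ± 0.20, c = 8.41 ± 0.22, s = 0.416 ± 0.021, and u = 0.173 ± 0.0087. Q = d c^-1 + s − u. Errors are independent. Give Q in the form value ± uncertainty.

1.06 ± 0.0392

Let p = d·c^-1 = 0.818. δp/p = √((1·δd/d)² + (-1·δc/c)²) = √(0.000845 + 0.000684) = 0.0391, so δp = 0.0320.
Q = p + s − u: δQ = √(δp² + δs² + δu²) = √(0.00102 + 0.000441 + 7.57e-05) = 0.0392
Q = 1.06.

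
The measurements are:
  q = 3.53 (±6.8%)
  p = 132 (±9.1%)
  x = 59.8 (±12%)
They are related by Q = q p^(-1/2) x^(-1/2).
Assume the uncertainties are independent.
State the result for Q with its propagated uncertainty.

0.0397 ± 0.00403

Relative error in a monomial: (δQ/Q)² = Σ (nᵢ · δxᵢ/xᵢ)².
  (1·δq/q)² = (1×0.0680)² = 0.00462;  (−½·δp/p)² = (-0.5×0.0910)² = 0.00207;  (−½·δx/x)² = (-0.5×0.120)² = 0.00360
δQ/Q = √(0.0103) = 0.101
Q = 0.0397, so δQ = 0.101 × 0.0397 = 0.00403.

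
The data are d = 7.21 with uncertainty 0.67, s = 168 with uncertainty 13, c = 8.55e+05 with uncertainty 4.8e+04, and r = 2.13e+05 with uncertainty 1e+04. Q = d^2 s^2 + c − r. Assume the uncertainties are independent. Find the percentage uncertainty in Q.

17.0%

Let p = d^2·s^2 = 1.47e+06. δp/p = √((2·δd/d)² + (2·δs/s)²) = √(0.0345 + 0.0240) = 0.242, so δp = 3.55e+05.
Q = p + c − r: δQ = √(δp² + δc² + δr²) = √(1.26e+11 + 2.3e+09 + 1e+08) = 3.58e+05
Q = 2.11e+06, so δQ/Q = 3.58e+05/2.11e+06 = 0.170.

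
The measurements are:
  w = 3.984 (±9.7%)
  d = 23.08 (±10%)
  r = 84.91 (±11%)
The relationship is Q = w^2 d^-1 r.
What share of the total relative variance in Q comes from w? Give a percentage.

63.0%

(δQ/Q)² = (2·δw/w)² + (-1·δd/d)² + (1·δr/r)²
  w term: (2×0.0970)² = 0.0376
  d term: (-1×0.100)² = 0.0100
  r term: (1×0.110)² = 0.0121
Total = 0.0597. Share from w = 0.0376/0.0597 = 0.630.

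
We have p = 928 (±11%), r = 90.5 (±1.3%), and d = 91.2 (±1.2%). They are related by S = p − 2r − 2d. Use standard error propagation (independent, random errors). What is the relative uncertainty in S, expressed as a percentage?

For a sum/difference, combine absolute errors in quadrature:
  (δp)² = 10400;  (2·δr)² = 5.54;  (2·δd)² = 4.79
δS = √(10400) = 102
S = 565, so δS/S = 102/565 = 0.181.

18.1%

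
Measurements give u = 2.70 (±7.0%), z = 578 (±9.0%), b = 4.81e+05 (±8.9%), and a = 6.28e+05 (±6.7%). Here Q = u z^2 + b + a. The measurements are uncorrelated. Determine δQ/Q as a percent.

9.16%

Let p = u·z^2 = 9.02e+05. δp/p = √((1·δu/u)² + (2·δz/z)²) = √(0.00490 + 0.0324) = 0.193, so δp = 1.74e+05.
Q = p + b + a: δQ = √(δp² + δb² + δa²) = √(3.03e+10 + 1.83e+09 + 1.77e+09) = 1.84e+05
Q = 2.01e+06, so δQ/Q = 1.84e+05/2.01e+06 = 0.0916.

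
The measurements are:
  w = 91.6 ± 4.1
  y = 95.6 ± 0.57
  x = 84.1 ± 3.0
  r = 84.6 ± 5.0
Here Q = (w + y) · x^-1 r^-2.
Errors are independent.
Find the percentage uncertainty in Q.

12.5%

Let u = w + y = 187. δu = √(δw² + δy²) = √(16.8 + 0.325) = 4.14, so δu/u = 0.0221.
Q is then a monomial in u, x, r:
δQ/Q = √((δu/u)² + (-1·δx/x)² + (-2·δr/r)²) = √(0.000489 + 0.00127 + 0.0140) = 0.125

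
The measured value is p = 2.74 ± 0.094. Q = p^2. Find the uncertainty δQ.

Q ∝ p^2, so δQ/Q = |2| · δp/p = 2 × 0.0343 = 0.0686.
Q = 7.51, so δQ = 0.0686 × 7.51 = 0.515.

0.515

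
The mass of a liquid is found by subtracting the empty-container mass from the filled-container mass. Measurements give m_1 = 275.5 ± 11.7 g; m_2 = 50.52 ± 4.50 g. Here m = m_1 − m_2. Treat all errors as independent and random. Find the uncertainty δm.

Absolute uncertainties add in quadrature for a linear combination:
  (δm_1)² = 137;  (δm_2)² = 20.2
δm = √(157) = 12.5 g

12.5 g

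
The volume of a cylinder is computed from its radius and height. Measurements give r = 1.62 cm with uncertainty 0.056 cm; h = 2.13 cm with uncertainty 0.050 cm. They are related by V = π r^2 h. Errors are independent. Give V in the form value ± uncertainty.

17.6 ± 1.28 cm^3

Each factor contributes (exponent × relative error)² to (δV/V)²:
  (2·δr/r)² = (2×0.0346)² = 0.00478;  (1·δh/h)² = (1×0.0235)² = 0.000551
δV/V = √(0.00533) = 0.0730
V = 17.6 cm^3, so δV = 0.0730 × 17.6 = 1.28 cm^3.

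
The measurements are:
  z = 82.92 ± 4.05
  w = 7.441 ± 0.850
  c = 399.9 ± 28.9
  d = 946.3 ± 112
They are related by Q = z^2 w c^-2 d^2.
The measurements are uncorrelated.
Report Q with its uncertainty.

286500 ± 90400

For a monomial Q ∝ z^2, w, c^-2, d^2, fractional errors add in quadrature:
  (2·δz/z)² = (2×0.0488)² = 0.00954;  (1·δw/w)² = (1×0.114)² = 0.0130;  (-2·δc/c)² = (-2×0.0723)² = 0.0209;  (2·δd/d)² = (2×0.118)² = 0.0560
δQ/Q = √(0.0995) = 0.315
Q = 286500, so δQ = 0.315 × 286500 = 90400.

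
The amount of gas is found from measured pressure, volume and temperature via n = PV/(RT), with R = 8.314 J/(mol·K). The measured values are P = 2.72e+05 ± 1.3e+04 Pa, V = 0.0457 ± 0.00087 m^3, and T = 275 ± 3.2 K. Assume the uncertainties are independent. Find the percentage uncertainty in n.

5.27%

Each factor contributes (exponent × relative error)² to (δn/n)²:
  (1·δP/P)² = (1×0.0478)² = 0.00228;  (1·δV/V)² = (1×0.0190)² = 0.000362;  (-1·δT/T)² = (-1×0.0116)² = 0.000135
δn/n = √(0.00278) = 0.0527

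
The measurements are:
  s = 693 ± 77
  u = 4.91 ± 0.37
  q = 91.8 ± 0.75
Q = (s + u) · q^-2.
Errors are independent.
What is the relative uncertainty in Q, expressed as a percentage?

Let w = s + u = 698. δw = √(δs² + δu²) = √(5930 + 0.137) = 77.0, so δw/w = 0.110.
Q is then a monomial in w, q:
δQ/Q = √((δw/w)² + (-2·δq/q)²) = √(0.0122 + 0.000267) = 0.112

11.2%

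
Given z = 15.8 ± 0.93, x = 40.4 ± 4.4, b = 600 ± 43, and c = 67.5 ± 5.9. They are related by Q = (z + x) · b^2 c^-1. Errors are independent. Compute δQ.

Let u = z + x = 56.2. δu = √(δz² + δx²) = √(0.865 + 19.4) = 4.50, so δu/u = 0.0800.
Q is then a monomial in u, b, c:
δQ/Q = √((δu/u)² + (2·δb/b)² + (-1·δc/c)²) = √(0.00640 + 0.0205 + 0.00764) = 0.186
Q = 3e+05, so δQ = 0.186 × 3e+05 = 55700.

55700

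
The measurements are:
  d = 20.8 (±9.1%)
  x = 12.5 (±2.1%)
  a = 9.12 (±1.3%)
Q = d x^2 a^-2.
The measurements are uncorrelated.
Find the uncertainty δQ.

Since Q is a product/quotient, work with relative uncertainties:
  (1·δd/d)² = (1×0.0910)² = 0.00828;  (2·δx/x)² = (2×0.0210)² = 0.00176;  (-2·δa/a)² = (-2×0.0130)² = 0.000676
δQ/Q = √(0.0107) = 0.104
Q = 39.1, so δQ = 0.104 × 39.1 = 4.05.

4.05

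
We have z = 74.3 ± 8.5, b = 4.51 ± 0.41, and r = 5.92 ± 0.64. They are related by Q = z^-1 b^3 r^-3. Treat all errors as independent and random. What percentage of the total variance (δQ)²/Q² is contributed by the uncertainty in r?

(δQ/Q)² = (-1·δz/z)² + (3·δb/b)² + (-3·δr/r)²
  z term: (-1×0.114)² = 0.0131
  b term: (3×0.0909)² = 0.0744
  r term: (-3×0.108)² = 0.105
Total = 0.193. Share from r = 0.105/0.193 = 0.546.

54.6%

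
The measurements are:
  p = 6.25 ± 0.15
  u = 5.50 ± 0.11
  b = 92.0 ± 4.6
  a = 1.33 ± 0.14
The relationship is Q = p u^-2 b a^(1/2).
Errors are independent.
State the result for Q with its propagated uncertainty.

Each factor contributes (exponent × relative error)² to (δQ/Q)²:
  (1·δp/p)² = (1×0.0240)² = 0.000576;  (-2·δu/u)² = (-2×0.0200)² = 0.00160;  (1·δb/b)² = (1×0.0500)² = 0.00250;  (½·δa/a)² = (0.5×0.105)² = 0.00277
δQ/Q = √(0.00745) = 0.0863
Q = 21.9, so δQ = 0.0863 × 21.9 = 1.89.

21.9 ± 1.89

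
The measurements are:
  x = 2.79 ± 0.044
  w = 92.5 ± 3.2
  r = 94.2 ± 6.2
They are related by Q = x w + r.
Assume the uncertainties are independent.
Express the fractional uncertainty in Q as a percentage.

Let p = x·w = 258. δp/p = √((1·δx/x)² + (1·δw/w)²) = √(0.000249 + 0.00120) = 0.0380, so δp = 9.81.
Q = p + r: δQ = √(δp² + δr²) = √(96.3 + 38.4) = 11.6
Q = 352, so δQ/Q = 11.6/352 = 0.0329.

3.29%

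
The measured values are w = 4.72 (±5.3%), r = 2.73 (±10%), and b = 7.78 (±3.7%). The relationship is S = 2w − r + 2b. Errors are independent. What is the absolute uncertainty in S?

Absolute uncertainties add in quadrature for a linear combination:
  (2·δw)² = 0.250;  (δr)² = 0.0745;  (2·δb)² = 0.331
δS = √(0.656) = 0.810

0.810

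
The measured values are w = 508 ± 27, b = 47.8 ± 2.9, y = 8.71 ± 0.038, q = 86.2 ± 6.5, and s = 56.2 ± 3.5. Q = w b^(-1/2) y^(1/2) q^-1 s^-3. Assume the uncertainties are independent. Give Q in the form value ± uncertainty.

Q is a product of powers, so relative uncertainties combine in quadrature:
  (1·δw/w)² = (1×0.0531)² = 0.00282;  (−½·δb/b)² = (-0.5×0.0607)² = 0.000920;  (½·δy/y)² = (0.5×0.00436)² = 4.76e-06;  (-1·δq/q)² = (-1×0.0754)² = 0.00569;  (-3·δs/s)² = (-3×0.0623)² = 0.0349
δQ/Q = √(0.0443) = 0.211
Q = 1.42e-05, so δQ = 0.211 × 1.42e-05 = 2.98e-06.

(1.42 ± 0.298) × 10^-5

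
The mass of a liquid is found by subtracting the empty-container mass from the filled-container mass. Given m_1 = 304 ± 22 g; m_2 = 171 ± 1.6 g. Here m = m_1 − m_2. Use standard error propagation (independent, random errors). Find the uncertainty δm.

22.1 g

m is a linear combination, so absolute uncertainties add in quadrature:
  (δm_1)² = 484;  (δm_2)² = 2.56
δm = √(487) = 22.1 g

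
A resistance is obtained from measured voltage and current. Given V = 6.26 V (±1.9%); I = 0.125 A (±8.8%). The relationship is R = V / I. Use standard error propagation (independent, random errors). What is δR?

Each factor contributes (exponent × relative error)² to (δR/R)²:
  (1·δV/V)² = (1×0.0190)² = 0.000361;  (-1·δI/I)² = (-1×0.0880)² = 0.00774
δR/R = √(0.00811) = 0.0900
R = 50.1 Ω, so δR = 0.0900 × 50.1 = 4.51 Ω.

4.51 Ω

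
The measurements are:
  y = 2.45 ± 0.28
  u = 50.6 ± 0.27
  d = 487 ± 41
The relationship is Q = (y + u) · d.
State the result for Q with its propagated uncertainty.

25800 ± 2180

Let w = y + u = 53.1. δw = √(δy² + δu²) = √(0.0784 + 0.0729) = 0.389, so δw/w = 0.00733.
Q is then a monomial in w, d:
δQ/Q = √((δw/w)² + (1·δd/d)²) = √(5.38e-05 + 0.00709) = 0.0845
Q = 25800, so δQ = 0.0845 × 25800 = 2180.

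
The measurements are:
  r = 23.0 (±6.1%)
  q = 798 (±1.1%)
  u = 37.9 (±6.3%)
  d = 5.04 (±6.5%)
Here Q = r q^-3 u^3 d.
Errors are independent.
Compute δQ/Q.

0.212

For a monomial Q ∝ r, q^-3, u^3, d, fractional errors add in quadrature:
  (1·δr/r)² = (1×0.0610)² = 0.00372;  (-3·δq/q)² = (-3×0.0110)² = 0.00109;  (3·δu/u)² = (3×0.0630)² = 0.0357;  (1·δd/d)² = (1×0.0650)² = 0.00423
δQ/Q = √(0.0448) = 0.212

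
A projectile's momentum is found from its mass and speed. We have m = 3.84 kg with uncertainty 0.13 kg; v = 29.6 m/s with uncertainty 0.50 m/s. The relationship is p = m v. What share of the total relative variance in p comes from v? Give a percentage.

19.9%

(δp/p)² = (1·δm/m)² + (1·δv/v)²
  m term: (1×0.0339)² = 0.00115
  v term: (1×0.0169)² = 0.000285
Total = 0.00143. Share from v = 0.000285/0.00143 = 0.199.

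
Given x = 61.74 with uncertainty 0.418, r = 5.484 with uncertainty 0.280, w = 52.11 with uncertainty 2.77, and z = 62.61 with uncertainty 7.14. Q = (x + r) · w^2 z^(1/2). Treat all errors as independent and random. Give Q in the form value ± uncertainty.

(1.444 ± 0.175) × 10^6

Let u = x + r = 67.22. δu = √(δx² + δr²) = √(0.175 + 0.0784) = 0.503, so δu/u = 0.00748.
Q is then a monomial in u, w, z:
δQ/Q = √((δu/u)² + (2·δw/w)² + (½·δz/z)²) = √(5.6e-05 + 0.0113 + 0.00325) = 0.121
Q = 1.444e+06, so δQ = 0.121 × 1.444e+06 = 1.75e+05.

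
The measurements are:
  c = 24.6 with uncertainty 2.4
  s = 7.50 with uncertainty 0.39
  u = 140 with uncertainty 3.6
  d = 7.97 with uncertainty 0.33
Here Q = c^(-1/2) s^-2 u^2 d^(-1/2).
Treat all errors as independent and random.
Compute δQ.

Q is a product of powers, so relative uncertainties combine in quadrature:
  (−½·δc/c)² = (-0.5×0.0976)² = 0.00238;  (-2·δs/s)² = (-2×0.0520)² = 0.0108;  (2·δu/u)² = (2×0.0257)² = 0.00264;  (−½·δd/d)² = (-0.5×0.0414)² = 0.000429
δQ/Q = √(0.0163) = 0.128
Q = 24.9, so δQ = 0.128 × 24.9 = 3.17.

3.17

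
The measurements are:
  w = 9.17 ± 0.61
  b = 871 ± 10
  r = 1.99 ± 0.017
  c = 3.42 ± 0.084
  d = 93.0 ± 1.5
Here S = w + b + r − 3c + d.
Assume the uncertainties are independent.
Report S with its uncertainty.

965 ± 10.1

Each term contributes (cᵢ δxᵢ)² to (δS)²:
  (δw)² = 0.372;  (δb)² = 100;  (δr)² = 0.000289;  (3·δc)² = 0.0635;  (δd)² = 2.25
δS = √(103) = 10.1
S = 965.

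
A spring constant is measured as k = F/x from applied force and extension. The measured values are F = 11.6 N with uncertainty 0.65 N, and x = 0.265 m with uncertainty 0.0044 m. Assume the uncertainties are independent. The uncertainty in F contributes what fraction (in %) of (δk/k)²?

(δk/k)² = (1·δF/F)² + (-1·δx/x)²
  F term: (1×0.0560)² = 0.00314
  x term: (-1×0.0166)² = 0.000276
Total = 0.00342. Share from F = 0.00314/0.00342 = 0.919.

91.9%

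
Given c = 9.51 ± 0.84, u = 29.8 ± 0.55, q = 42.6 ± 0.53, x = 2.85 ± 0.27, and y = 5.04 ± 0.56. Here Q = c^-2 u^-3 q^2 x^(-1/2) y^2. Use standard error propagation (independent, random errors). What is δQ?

0.00336

Q is a product of powers, so relative uncertainties combine in quadrature:
  (-2·δc/c)² = (-2×0.0883)² = 0.0312;  (-3·δu/u)² = (-3×0.0185)² = 0.00307;  (2·δq/q)² = (2×0.0124)² = 0.000619;  (−½·δx/x)² = (-0.5×0.0947)² = 0.00224;  (2·δy/y)² = (2×0.111)² = 0.0494
δQ/Q = √(0.0865) = 0.294
Q = 0.0114, so δQ = 0.294 × 0.0114 = 0.00336.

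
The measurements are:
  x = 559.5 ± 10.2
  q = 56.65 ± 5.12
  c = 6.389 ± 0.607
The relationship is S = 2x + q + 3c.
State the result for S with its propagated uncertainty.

For a sum/difference, combine absolute errors in quadrature:
  (2·δx)² = 416;  (δq)² = 26.2;  (3·δc)² = 3.32
δS = √(446) = 21.1
S = 1195.

1195 ± 21.1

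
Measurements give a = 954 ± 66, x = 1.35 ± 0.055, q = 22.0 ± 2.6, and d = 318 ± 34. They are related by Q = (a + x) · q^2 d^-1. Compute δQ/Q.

0.268

Let u = a + x = 955. δu = √(δa² + δx²) = √(4360 + 0.00302) = 66.0, so δu/u = 0.0691.
Q is then a monomial in u, q, d:
δQ/Q = √((δu/u)² + (2·δq/q)² + (-1·δd/d)²) = √(0.00477 + 0.0559 + 0.0114) = 0.268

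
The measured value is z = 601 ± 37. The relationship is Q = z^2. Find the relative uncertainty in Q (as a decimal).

0.123

Q ∝ z^2, so δQ/Q = |2| · δz/z = 2 × 0.0616 = 0.123.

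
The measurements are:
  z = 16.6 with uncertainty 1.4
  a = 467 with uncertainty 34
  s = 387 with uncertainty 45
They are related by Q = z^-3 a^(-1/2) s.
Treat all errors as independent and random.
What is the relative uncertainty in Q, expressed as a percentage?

28.1%

For a monomial Q ∝ z^-3, a^(-1/2), s, fractional errors add in quadrature:
  (-3·δz/z)² = (-3×0.0843)² = 0.0640;  (−½·δa/a)² = (-0.5×0.0728)² = 0.00133;  (1·δs/s)² = (1×0.116)² = 0.0135
δQ/Q = √(0.0789) = 0.281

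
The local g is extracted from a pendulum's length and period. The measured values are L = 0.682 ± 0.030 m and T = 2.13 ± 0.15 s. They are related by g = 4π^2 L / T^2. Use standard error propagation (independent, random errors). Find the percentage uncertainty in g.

Products/powers → add relative errors in quadrature, weighted by exponent:
  (1·δL/L)² = (1×0.0440)² = 0.00193;  (-2·δT/T)² = (-2×0.0704)² = 0.0198
δg/g = √(0.0218) = 0.148

14.8%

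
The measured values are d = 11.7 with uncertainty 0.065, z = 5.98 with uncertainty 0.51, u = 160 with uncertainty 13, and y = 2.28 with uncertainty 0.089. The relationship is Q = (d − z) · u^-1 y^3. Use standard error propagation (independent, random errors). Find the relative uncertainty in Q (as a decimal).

0.169

Let w = d − z = 5.72. δw = √(δd² + δz²) = √(0.00423 + 0.260) = 0.514, so δw/w = 0.0899.
Q is then a monomial in w, u, y:
δQ/Q = √((δw/w)² + (-1·δu/u)² + (3·δy/y)²) = √(0.00808 + 0.00660 + 0.0137) = 0.169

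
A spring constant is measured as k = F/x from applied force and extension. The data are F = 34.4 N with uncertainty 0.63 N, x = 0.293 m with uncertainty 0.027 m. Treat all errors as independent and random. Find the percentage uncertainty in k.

Each factor contributes (exponent × relative error)² to (δk/k)²:
  (1·δF/F)² = (1×0.0183)² = 0.000335;  (-1·δx/x)² = (-1×0.0922)² = 0.00849
δk/k = √(0.00883) = 0.0940

9.40%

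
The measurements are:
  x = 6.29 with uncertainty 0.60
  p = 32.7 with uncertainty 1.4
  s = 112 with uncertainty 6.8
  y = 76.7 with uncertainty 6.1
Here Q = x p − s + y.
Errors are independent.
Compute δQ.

Let w = x·p = 206. δw/w = √((1·δx/x)² + (1·δp/p)²) = √(0.00910 + 0.00183) = 0.105, so δw = 21.5.
Q = w − s + y: δQ = √(δw² + δs² + δy²) = √(462 + 46.2 + 37.2) = 23.4

23.4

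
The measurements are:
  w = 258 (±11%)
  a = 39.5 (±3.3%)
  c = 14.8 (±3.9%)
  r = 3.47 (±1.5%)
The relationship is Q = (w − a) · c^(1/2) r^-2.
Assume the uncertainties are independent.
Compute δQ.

9.41

Let u = w − a = 218. δu = √(δw² + δa²) = √(805 + 1.70) = 28.4, so δu/u = 0.130.
Q is then a monomial in u, c, r:
δQ/Q = √((δu/u)² + (½·δc/c)² + (-2·δr/r)²) = √(0.0169 + 0.000380 + 0.000900) = 0.135
Q = 69.8, so δQ = 0.135 × 69.8 = 9.41.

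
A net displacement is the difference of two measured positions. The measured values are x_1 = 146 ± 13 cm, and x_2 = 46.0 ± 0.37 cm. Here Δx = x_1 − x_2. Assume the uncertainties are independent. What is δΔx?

Each term contributes (cᵢ δxᵢ)² to (δΔx)²:
  (δx_1)² = 169;  (δx_2)² = 0.137
δΔx = √(169) = 13.0 cm

13.0 cm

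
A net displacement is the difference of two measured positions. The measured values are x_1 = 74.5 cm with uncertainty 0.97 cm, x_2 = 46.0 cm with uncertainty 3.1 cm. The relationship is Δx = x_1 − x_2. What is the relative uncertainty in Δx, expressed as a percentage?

For a sum/difference, combine absolute errors in quadrature:
  (δx_1)² = 0.941;  (δx_2)² = 9.61
δΔx = √(10.6) = 3.25 cm
Δx = 28.5 cm, so δΔx/Δx = 3.25/28.5 = 0.114.

11.4%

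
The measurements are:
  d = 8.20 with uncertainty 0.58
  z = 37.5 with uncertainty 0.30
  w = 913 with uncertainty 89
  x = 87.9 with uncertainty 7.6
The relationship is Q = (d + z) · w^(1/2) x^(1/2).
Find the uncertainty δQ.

864

Let u = d + z = 45.7. δu = √(δd² + δz²) = √(0.336 + 0.0900) = 0.653, so δu/u = 0.0143.
Q is then a monomial in u, w, x:
δQ/Q = √((δu/u)² + (½·δw/w)² + (½·δx/x)²) = √(0.000204 + 0.00238 + 0.00187) = 0.0667
Q = 12900, so δQ = 0.0667 × 12900 = 864.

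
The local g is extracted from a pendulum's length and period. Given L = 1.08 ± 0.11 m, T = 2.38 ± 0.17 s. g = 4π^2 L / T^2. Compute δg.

1.32 m/s^2

Since g is a product/quotient, work with relative uncertainties:
  (1·δL/L)² = (1×0.102)² = 0.0104;  (-2·δT/T)² = (-2×0.0714)² = 0.0204
δg/g = √(0.0308) = 0.175
g = 7.53 m/s^2, so δg = 0.175 × 7.53 = 1.32 m/s^2.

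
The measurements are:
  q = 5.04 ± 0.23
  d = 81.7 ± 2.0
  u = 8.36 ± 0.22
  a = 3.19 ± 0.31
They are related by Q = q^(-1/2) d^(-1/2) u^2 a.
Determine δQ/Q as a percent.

11.4%

Each factor contributes (exponent × relative error)² to (δQ/Q)²:
  (−½·δq/q)² = (-0.5×0.0456)² = 0.000521;  (−½·δd/d)² = (-0.5×0.0245)² = 0.000150;  (2·δu/u)² = (2×0.0263)² = 0.00277;  (1·δa/a)² = (1×0.0972)² = 0.00944
δQ/Q = √(0.0129) = 0.114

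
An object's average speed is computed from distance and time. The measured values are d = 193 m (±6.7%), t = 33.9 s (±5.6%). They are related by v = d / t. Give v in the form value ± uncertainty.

Relative error in a monomial: (δv/v)² = Σ (nᵢ · δxᵢ/xᵢ)².
  (1·δd/d)² = (1×0.0670)² = 0.00449;  (-1·δt/t)² = (-1×0.0560)² = 0.00314
δv/v = √(0.00762) = 0.0873
v = 5.69 m/s, so δv = 0.0873 × 5.69 = 0.497 m/s.

5.69 ± 0.497 m/s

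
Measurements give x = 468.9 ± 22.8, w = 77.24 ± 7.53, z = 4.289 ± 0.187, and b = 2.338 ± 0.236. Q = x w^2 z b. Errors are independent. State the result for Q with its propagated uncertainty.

Products/powers → add relative errors in quadrature, weighted by exponent:
  (1·δx/x)² = (1×0.0486)² = 0.00236;  (2·δw/w)² = (2×0.0975)² = 0.0380;  (1·δz/z)² = (1×0.0436)² = 0.00190;  (1·δb/b)² = (1×0.101)² = 0.0102
δQ/Q = √(0.0525) = 0.229
Q = 2.805e+07, so δQ = 0.229 × 2.805e+07 = 6.43e+06.

(2.805 ± 0.643) × 10^7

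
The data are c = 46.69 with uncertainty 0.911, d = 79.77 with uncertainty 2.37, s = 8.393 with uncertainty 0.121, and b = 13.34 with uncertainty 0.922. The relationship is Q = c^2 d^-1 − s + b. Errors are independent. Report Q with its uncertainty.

Let p = c^2·d^-1 = 27.33. δp/p = √((2·δc/c)² + (-1·δd/d)²) = √(0.00152 + 0.000883) = 0.0490, so δp = 1.34.
Q = p − s + b: δQ = √(δp² + δs² + δb²) = √(1.80 + 0.0146 + 0.850) = 1.63
Q = 32.28.

32.28 ± 1.63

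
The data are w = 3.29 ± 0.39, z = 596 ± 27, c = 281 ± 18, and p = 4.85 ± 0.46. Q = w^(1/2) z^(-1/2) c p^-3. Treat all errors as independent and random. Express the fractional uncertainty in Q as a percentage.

29.8%

Each factor contributes (exponent × relative error)² to (δQ/Q)²:
  (½·δw/w)² = (0.5×0.119)² = 0.00351;  (−½·δz/z)² = (-0.5×0.0453)² = 0.000513;  (1·δc/c)² = (1×0.0641)² = 0.00410;  (-3·δp/p)² = (-3×0.0948)² = 0.0810
δQ/Q = √(0.0891) = 0.298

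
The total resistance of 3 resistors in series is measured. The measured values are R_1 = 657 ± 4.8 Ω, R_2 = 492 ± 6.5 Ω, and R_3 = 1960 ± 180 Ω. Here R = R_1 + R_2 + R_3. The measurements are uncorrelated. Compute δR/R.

0.0580

R is a linear combination, so absolute uncertainties add in quadrature:
  (δR_1)² = 23.0;  (δR_2)² = 42.2;  (δR_3)² = 32400
δR = √(32500) = 180 Ω
R = 3110 Ω, so δR/R = 180/3110 = 0.0580.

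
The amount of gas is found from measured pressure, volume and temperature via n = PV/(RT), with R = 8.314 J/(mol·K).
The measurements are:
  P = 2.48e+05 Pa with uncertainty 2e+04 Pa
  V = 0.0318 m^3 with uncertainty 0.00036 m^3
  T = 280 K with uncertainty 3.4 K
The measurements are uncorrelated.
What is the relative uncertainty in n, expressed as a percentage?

Products/powers → add relative errors in quadrature, weighted by exponent:
  (1·δP/P)² = (1×0.0806)² = 0.00650;  (1·δV/V)² = (1×0.0113)² = 0.000128;  (-1·δT/T)² = (-1×0.0121)² = 0.000147
δn/n = √(0.00678) = 0.0823

8.23%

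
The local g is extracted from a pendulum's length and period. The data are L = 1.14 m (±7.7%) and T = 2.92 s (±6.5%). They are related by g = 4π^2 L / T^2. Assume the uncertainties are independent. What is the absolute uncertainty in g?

0.798 m/s^2

Products/powers → add relative errors in quadrature, weighted by exponent:
  (1·δL/L)² = (1×0.0770)² = 0.00593;  (-2·δT/T)² = (-2×0.0650)² = 0.0169
δg/g = √(0.0228) = 0.151
g = 5.28 m/s^2, so δg = 0.151 × 5.28 = 0.798 m/s^2.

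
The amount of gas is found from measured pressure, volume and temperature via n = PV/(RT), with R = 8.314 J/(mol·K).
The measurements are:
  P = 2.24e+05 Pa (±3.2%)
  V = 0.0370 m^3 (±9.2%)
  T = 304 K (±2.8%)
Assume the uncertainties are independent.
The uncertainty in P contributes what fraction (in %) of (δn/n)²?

(δn/n)² = (1·δP/P)² + (1·δV/V)² + (-1·δT/T)²
  P term: (1×0.0320)² = 0.00102
  V term: (1×0.0920)² = 0.00846
  T term: (-1×0.0280)² = 0.000784
Total = 0.0103. Share from P = 0.00102/0.0103 = 0.0997.

9.97%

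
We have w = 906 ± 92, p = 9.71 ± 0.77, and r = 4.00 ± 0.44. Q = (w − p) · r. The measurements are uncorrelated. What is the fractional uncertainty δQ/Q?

0.150

Let u = w − p = 896. δu = √(δw² + δp²) = √(8460 + 0.593) = 92.0, so δu/u = 0.103.
Q is then a monomial in u, r:
δQ/Q = √((δu/u)² + (1·δr/r)²) = √(0.0105 + 0.0121) = 0.150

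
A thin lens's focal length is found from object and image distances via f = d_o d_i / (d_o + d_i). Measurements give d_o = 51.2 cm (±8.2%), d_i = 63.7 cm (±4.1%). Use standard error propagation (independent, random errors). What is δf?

1.39 cm

∂f/∂d_o = (d_i/(d_o+d_i))² = 0.307;  ∂f/∂d_i = (d_o/(d_o+d_i))² = 0.199
δf = √((∂f/∂d_o · δd_o)² + (∂f/∂d_i · δd_i)²) = √(1.67 + 0.269) = 1.39 cm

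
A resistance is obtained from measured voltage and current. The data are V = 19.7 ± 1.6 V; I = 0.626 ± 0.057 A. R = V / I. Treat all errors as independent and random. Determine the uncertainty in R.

Each factor contributes (exponent × relative error)² to (δR/R)²:
  (1·δV/V)² = (1×0.0812)² = 0.00660;  (-1·δI/I)² = (-1×0.0911)² = 0.00829
δR/R = √(0.0149) = 0.122
R = 31.5 Ω, so δR = 0.122 × 31.5 = 3.84 Ω.

3.84 Ω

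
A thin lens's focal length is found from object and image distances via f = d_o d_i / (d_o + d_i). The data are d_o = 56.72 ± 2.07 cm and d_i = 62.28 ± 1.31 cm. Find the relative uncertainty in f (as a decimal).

∂f/∂d_o = (d_i/(d_o+d_i))² = 0.274;  ∂f/∂d_i = (d_o/(d_o+d_i))² = 0.227
δf = √((∂f/∂d_o · δd_o)² + (∂f/∂d_i · δd_i)²) = √(0.321 + 0.0886) = 0.640 cm
f = 29.69 cm, so δf/f = 0.640/29.69 = 0.0216.

0.0216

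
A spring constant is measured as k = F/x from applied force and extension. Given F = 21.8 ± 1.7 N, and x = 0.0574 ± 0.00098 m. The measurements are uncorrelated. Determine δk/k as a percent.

Since k is a product/quotient, work with relative uncertainties:
  (1·δF/F)² = (1×0.0780)² = 0.00608;  (-1·δx/x)² = (-1×0.0171)² = 0.000291
δk/k = √(0.00637) = 0.0798

7.98%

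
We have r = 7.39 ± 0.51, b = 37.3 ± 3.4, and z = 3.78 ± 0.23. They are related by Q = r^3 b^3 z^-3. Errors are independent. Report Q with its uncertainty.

Products/powers → add relative errors in quadrature, weighted by exponent:
  (3·δr/r)² = (3×0.0690)² = 0.0429;  (3·δb/b)² = (3×0.0912)² = 0.0748;  (-3·δz/z)² = (-3×0.0608)² = 0.0333
δQ/Q = √(0.151) = 0.389
Q = 3.88e+05, so δQ = 0.389 × 3.88e+05 = 1.51e+05.

(3.88 ± 1.51) × 10^5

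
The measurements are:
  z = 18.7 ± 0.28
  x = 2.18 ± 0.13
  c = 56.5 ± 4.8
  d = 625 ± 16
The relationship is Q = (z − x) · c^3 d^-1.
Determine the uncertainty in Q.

Let u = z − x = 16.5. δu = √(δz² + δx²) = √(0.0784 + 0.0169) = 0.309, so δu/u = 0.0187.
Q is then a monomial in u, c, d:
δQ/Q = √((δu/u)² + (3·δc/c)² + (-1·δd/d)²) = √(0.000349 + 0.0650 + 0.000655) = 0.257
Q = 4770, so δQ = 0.257 × 4770 = 1220.

1220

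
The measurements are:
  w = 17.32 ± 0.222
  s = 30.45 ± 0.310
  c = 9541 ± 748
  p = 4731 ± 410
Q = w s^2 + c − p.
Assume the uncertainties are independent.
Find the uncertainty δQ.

Let h = w·s^2 = 16060. δh/h = √((1·δw/w)² + (2·δs/s)²) = √(0.000164 + 0.000415) = 0.0241, so δh = 386.
Q = h + c − p: δQ = √(δh² + δc² + δp²) = √(1.49e+05 + 5.6e+05 + 1.68e+05) = 936

936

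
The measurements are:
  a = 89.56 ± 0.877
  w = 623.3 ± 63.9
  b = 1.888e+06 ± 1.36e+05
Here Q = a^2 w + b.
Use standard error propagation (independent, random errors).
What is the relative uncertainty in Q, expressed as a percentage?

7.83%

Let p = a^2·w = 4.999e+06. δp/p = √((2·δa/a)² + (1·δw/w)²) = √(0.000384 + 0.0105) = 0.104, so δp = 5.22e+05.
Q = p + b: δQ = √(δp² + δb²) = √(2.72e+11 + 1.85e+10) = 5.39e+05
Q = 6.887e+06, so δQ/Q = 5.39e+05/6.887e+06 = 0.0783.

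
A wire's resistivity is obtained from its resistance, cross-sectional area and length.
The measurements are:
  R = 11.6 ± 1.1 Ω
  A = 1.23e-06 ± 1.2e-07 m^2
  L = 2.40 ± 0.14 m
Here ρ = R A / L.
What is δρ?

8.8e-07 Ω·m

Since ρ is a product/quotient, work with relative uncertainties:
  (1·δR/R)² = (1×0.0948)² = 0.00899;  (1·δA/A)² = (1×0.0976)² = 0.00952;  (-1·δL/L)² = (-1×0.0583)² = 0.00340
δρ/ρ = √(0.0219) = 0.148
ρ = 5.95e-06 Ω·m, so δρ = 0.148 × 5.95e-06 = 8.8e-07 Ω·m.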